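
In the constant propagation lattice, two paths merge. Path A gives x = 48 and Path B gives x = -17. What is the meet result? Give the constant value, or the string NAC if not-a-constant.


Meet operation: if both paths give the same constant, result is that constant; if they differ, result is NAC (not-a-constant).
Path A: 48, Path B: -17 -> differ
Result: not-a-constant -> NAC

NAC


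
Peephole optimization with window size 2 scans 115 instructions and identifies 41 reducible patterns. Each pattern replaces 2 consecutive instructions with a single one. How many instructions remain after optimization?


Each match removes 1 instructions.
Total removed = 41 * 1 = 41
Remaining = 115 - 41 = 74

74


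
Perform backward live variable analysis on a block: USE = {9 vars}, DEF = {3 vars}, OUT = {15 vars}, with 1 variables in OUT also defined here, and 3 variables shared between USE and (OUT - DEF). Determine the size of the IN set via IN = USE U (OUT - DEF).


OUT - DEF: 15 - 1 = 14
|IN| = |USE| + |OUT - DEF| - |USE ∩ (OUT - DEF)| = 9 + 14 - 3 = 20

20


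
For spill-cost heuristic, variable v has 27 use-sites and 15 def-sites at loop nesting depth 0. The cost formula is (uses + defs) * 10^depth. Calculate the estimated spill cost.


uses + defs = 27 + 15 = 42
10^0 = 1
Spill cost = 42 * 1 = 42

42


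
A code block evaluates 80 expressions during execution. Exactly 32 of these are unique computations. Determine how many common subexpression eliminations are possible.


CSE count = total expressions - unique expressions
= 80 - 32 = 48

48


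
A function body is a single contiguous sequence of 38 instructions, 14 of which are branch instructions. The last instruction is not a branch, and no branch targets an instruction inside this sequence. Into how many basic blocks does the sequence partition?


With no in-sequence branch targets, the leaders are the first instruction plus the instruction after each branch.
Number of basic blocks = branches + 1
= 14 + 1 = 15

15


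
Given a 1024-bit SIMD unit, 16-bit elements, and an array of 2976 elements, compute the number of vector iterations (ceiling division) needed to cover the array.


Width = 1024 / 16 = 64 elements per vector op
Iterations = ceil(2976 / 64) = 47

47


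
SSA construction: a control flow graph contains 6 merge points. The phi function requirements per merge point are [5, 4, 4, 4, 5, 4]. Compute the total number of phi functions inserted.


Total phi functions = sum of phi functions at each join node
= 5 + 4 + 4 + 4 + 5 + 4 = 26

26


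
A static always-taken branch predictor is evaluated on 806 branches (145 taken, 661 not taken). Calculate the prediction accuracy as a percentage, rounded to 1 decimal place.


Predictor: always-taken
Correct predictions = 145
Accuracy = 145 / 806 * 100 = 18.0%

18.0


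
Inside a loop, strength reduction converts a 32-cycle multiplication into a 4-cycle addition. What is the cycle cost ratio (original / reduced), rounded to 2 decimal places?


Ratio = mult_cost / add_cost = 32 / 4 = 8.0

8.0


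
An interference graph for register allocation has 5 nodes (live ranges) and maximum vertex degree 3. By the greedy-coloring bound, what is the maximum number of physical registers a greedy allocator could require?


Greedy coloring never needs more than (max_degree + 1) colors: when coloring a vertex, at most max_degree neighbors are already colored.
Upper bound = 3 + 1 = 4

4


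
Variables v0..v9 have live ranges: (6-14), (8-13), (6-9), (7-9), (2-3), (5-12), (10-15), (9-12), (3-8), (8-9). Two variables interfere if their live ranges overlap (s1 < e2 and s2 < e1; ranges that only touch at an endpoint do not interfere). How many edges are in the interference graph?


Check all pairs for overlapping intervals.
Two intervals (s1,e1) and (s2,e2) overlap if s1 < e2 and s2 < e1.
v0 (6-14) vs v1..v9: overlaps v1, v2, v3, v5, v6, v7, v8, v9 -> 8
v1 (8-13) vs v2..v9: overlaps v2, v3, v5, v6, v7, v9 -> 6
v2 (6-9) vs v3..v9: overlaps v3, v5, v8, v9 -> 4
v3 (7-9) vs v4..v9: overlaps v5, v8, v9 -> 3
v4 (2-3) vs v5..v9: overlaps none -> 0
v5 (5-12) vs v6..v9: overlaps v6, v7, v8, v9 -> 4
v6 (10-15) vs v7..v9: overlaps v7 -> 1
v7 (9-12) vs v8..v9: overlaps none -> 0
v8 (3-8) vs v9: overlaps none -> 0
Total overlapping pairs = 8 + 6 + 4 + 3 + 0 + 4 + 1 + 0 + 0 = 26

26


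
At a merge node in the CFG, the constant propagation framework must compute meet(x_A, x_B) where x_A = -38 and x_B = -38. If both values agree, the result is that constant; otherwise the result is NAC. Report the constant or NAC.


Meet operation: if both paths give the same constant, result is that constant; if they differ, result is NAC (not-a-constant).
Path A: -38, Path B: -38 -> equal
Result: constant -> -38

-38


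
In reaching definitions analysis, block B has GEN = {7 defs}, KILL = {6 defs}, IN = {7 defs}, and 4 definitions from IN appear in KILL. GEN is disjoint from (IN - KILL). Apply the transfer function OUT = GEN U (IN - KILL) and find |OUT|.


IN - KILL: 7 - 4 = 3 surviving definitions
OUT = GEN + surviving = 7 + 3 = 10

10


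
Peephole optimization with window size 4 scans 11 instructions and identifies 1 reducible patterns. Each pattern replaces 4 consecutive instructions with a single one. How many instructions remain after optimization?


Each match removes 3 instructions.
Total removed = 1 * 3 = 3
Remaining = 11 - 3 = 8

8


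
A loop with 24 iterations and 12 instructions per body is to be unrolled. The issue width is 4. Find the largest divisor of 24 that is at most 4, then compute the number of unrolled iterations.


Largest divisor of 24 <= 4 is 4
New iterations = 24 / 4 = 6

6


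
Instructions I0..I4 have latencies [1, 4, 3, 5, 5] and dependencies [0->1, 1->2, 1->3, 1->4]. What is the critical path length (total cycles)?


Compute longest path through dependency graph: dist(Ik) = max over predecessors of dist + latency(Ik).
dist(I0) = latency 1 = 1
dist(I1) = dist(I0) + 4 = 1 + 4 = 5
dist(I2) = dist(I1) + 3 = 5 + 3 = 8
dist(I3) = dist(I1) + 5 = 5 + 5 = 10
dist(I4) = dist(I1) + 5 = 5 + 5 = 10
Critical path = max dist = 10

10


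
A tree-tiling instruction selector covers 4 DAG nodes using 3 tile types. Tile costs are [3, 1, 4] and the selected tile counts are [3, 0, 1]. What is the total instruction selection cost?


Total cost = sum(count_i * cost_i)
= 3*3 + 0*1 + 1*4
= 13

13


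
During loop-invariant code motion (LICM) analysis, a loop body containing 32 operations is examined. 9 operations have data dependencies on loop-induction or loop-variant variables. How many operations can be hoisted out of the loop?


Invariant candidates = total - loop-dependent
= 32 - 9 = 23

23


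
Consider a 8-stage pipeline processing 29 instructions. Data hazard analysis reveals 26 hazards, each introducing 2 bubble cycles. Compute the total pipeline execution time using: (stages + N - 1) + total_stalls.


Base cycles = 8 + 29 - 1 = 36
Total stalls = 26 * 2 = 52
Total = 36 + 52 = 88

88


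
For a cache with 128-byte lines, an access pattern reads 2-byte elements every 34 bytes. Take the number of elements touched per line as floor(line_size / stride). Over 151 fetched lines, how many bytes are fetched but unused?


Elements per line = floor(128 / 34) = 3
Bytes used per line = 3 * 2 = 6
Wasted per line = 128 - 6 = 122
Total wasted = 122 * 151 = 18422

18422


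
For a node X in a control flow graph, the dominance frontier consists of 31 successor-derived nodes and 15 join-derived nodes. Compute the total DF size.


DF(X) = direct successor contributions + join point contributions
= 31 + 15 = 46

46


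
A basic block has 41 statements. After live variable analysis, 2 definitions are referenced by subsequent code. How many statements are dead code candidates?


Dead code = total statements - live definitions
= 41 - 2 = 39

39


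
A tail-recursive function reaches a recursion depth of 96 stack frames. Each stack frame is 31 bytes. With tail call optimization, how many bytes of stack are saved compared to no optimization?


Without TCO: 96 * 31 = 2976 bytes
With TCO: reuse 1 frame = 31 bytes
Savings = 2976 - 31 = 2945

2945


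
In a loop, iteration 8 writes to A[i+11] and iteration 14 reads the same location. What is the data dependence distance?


Distance = read iteration - write iteration
= 14 - 8 = 6

6


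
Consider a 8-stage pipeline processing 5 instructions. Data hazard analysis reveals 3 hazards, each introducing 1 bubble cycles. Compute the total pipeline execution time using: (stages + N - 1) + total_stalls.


Base cycles = 8 + 5 - 1 = 12
Total stalls = 3 * 1 = 3
Total = 12 + 3 = 15

15


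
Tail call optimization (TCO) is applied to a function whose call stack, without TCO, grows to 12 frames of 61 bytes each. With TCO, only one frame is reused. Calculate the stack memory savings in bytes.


Without TCO: 12 * 61 = 732 bytes
With TCO: reuse 1 frame = 61 bytes
Savings = 732 - 61 = 671

671


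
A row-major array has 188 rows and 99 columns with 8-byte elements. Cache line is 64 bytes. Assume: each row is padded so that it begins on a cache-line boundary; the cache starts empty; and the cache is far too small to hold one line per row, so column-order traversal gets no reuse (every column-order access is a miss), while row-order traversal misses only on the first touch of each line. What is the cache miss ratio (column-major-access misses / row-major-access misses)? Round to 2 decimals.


Each row occupies 99 * 8 = 792 bytes and starts on a line boundary, so it spans ceil(792 / 64) = 13 cache lines.
Row-major traversal misses (one per line touched): 188 * ceil(99 * 8 / 64) = 2444
Column-major traversal misses (no reuse, every access misses): 188 * 99 = 18612
Ratio = 18612 / 2444 = 7.62

7.62


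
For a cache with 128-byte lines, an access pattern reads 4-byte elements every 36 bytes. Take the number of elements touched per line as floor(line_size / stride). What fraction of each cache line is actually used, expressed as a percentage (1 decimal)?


Elements per cache line = floor(128 / 36) = 3
Bytes used = 3 * 4 = 12
Utilization = 12 / 128 * 100 = 9.4%

9.4


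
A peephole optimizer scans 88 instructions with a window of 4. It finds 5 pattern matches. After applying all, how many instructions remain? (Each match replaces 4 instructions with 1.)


Each match removes 3 instructions.
Total removed = 5 * 3 = 15
Remaining = 88 - 15 = 73

73


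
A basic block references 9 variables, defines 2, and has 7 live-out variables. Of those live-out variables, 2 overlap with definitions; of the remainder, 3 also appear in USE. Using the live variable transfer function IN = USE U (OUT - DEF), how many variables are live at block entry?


OUT - DEF: 7 - 2 = 5
|IN| = |USE| + |OUT - DEF| - |USE ∩ (OUT - DEF)| = 9 + 5 - 3 = 11

11


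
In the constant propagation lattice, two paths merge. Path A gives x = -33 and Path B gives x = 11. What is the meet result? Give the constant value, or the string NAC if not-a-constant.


Meet operation: if both paths give the same constant, result is that constant; if they differ, result is NAC (not-a-constant).
Path A: -33, Path B: 11 -> differ
Result: not-a-constant -> NAC

NAC


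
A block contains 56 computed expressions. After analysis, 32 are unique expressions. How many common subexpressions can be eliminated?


CSE count = total expressions - unique expressions
= 56 - 32 = 24

24


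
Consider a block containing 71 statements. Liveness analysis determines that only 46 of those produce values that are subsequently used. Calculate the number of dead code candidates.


Dead code = total statements - live definitions
= 71 - 46 = 25

25


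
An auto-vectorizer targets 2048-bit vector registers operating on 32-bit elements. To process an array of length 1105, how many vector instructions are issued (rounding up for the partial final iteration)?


Width = 2048 / 32 = 64 elements per vector op
Iterations = ceil(1105 / 64) = 18

18


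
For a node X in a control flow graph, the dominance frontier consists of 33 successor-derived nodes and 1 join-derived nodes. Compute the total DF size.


DF(X) = direct successor contributions + join point contributions
= 33 + 1 = 34

34


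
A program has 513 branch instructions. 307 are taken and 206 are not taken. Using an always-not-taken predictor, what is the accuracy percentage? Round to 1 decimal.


Predictor: always-not-taken
Correct predictions = 206
Accuracy = 206 / 513 * 100 = 40.2%

40.2


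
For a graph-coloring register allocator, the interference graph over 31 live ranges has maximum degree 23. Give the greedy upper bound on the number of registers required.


Greedy coloring never needs more than (max_degree + 1) colors: when coloring a vertex, at most max_degree neighbors are already colored.
Upper bound = 23 + 1 = 24

24


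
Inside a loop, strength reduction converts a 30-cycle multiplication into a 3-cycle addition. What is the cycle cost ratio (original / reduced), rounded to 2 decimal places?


Ratio = mult_cost / add_cost = 30 / 3 = 10.0

10.0


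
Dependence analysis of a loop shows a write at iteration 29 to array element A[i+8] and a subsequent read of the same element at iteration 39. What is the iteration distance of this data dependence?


Distance = read iteration - write iteration
= 39 - 29 = 10

10


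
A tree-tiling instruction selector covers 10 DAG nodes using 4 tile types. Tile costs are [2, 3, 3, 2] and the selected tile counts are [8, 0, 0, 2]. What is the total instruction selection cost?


Total cost = sum(count_i * cost_i)
= 8*2 + 0*3 + 0*3 + 2*2
= 20

20


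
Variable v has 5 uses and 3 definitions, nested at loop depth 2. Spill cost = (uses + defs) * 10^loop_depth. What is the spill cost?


uses + defs = 5 + 3 = 8
10^2 = 100
Spill cost = 8 * 100 = 800

800


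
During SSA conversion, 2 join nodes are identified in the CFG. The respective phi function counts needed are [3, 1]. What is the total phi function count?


Total phi functions = sum of phi functions at each join node
= 3 + 1 = 4

4


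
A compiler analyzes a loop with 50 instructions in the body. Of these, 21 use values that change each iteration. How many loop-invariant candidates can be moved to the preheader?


Invariant candidates = total - loop-dependent
= 50 - 21 = 29

29


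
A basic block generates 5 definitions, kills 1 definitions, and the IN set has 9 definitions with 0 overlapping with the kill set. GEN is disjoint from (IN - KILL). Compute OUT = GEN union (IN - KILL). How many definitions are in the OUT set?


IN - KILL: 9 - 0 = 9 surviving definitions
OUT = GEN + surviving = 5 + 9 = 14

14


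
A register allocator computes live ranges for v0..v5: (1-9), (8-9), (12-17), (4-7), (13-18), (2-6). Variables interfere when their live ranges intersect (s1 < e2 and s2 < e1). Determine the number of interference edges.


Check all pairs for overlapping intervals.
Two intervals (s1,e1) and (s2,e2) overlap if s1 < e2 and s2 < e1.
v0 (1-9) vs v1..v5: overlaps v1, v3, v5 -> 3
v1 (8-9) vs v2..v5: overlaps none -> 0
v2 (12-17) vs v3..v5: overlaps v4 -> 1
v3 (4-7) vs v4..v5: overlaps v5 -> 1
v4 (13-18) vs v5: overlaps none -> 0
Total overlapping pairs = 3 + 0 + 1 + 1 + 0 = 5

5


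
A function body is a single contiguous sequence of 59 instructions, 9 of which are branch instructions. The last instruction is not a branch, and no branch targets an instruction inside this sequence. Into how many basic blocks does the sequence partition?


With no in-sequence branch targets, the leaders are the first instruction plus the instruction after each branch.
Number of basic blocks = branches + 1
= 9 + 1 = 10

10


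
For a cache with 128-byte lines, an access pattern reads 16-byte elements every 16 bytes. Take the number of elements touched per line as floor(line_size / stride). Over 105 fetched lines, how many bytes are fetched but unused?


Elements per line = floor(128 / 16) = 8
Bytes used per line = 8 * 16 = 128
Wasted per line = 128 - 128 = 0
Total wasted = 0 * 105 = 0

0


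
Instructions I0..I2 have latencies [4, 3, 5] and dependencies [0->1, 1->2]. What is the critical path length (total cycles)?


Compute longest path through dependency graph: dist(Ik) = max over predecessors of dist + latency(Ik).
dist(I0) = latency 4 = 4
dist(I1) = dist(I0) + 3 = 4 + 3 = 7
dist(I2) = dist(I1) + 5 = 7 + 5 = 12
Critical path = max dist = 12

12


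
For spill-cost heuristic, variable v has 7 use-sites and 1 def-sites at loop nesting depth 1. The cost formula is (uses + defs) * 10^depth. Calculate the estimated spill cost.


uses + defs = 7 + 1 = 8
10^1 = 10
Spill cost = 8 * 10 = 80

80


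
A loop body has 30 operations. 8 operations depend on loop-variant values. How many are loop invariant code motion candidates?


Invariant candidates = total - loop-dependent
= 30 - 8 = 22

22


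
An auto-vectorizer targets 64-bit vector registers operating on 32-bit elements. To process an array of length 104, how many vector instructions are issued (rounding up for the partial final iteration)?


Width = 64 / 32 = 2 elements per vector op
Iterations = ceil(104 / 2) = 52

52


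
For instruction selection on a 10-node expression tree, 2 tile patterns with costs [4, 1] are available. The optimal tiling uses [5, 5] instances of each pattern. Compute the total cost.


Total cost = sum(count_i * cost_i)
= 5*4 + 5*1
= 25

25


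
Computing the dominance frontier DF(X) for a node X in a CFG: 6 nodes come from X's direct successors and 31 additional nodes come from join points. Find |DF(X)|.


DF(X) = direct successor contributions + join point contributions
= 6 + 31 = 37

37


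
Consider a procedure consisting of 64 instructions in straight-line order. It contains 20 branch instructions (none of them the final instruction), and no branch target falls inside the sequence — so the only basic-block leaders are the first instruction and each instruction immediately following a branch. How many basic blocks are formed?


With no in-sequence branch targets, the leaders are the first instruction plus the instruction after each branch.
Number of basic blocks = branches + 1
= 20 + 1 = 21

21


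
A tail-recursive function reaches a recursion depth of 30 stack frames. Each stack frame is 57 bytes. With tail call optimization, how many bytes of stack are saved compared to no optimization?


Without TCO: 30 * 57 = 1710 bytes
With TCO: reuse 1 frame = 57 bytes
Savings = 1710 - 57 = 1653

1653


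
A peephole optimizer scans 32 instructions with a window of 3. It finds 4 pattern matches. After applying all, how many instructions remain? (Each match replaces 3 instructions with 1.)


Each match removes 2 instructions.
Total removed = 4 * 2 = 8
Remaining = 32 - 8 = 24

24


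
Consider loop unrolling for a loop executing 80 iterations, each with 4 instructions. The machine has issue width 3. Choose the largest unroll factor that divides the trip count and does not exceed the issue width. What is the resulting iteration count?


Largest divisor of 80 <= 3 is 2
New iterations = 80 / 2 = 40

40


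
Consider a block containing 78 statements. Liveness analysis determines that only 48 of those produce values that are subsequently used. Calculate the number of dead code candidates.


Dead code = total statements - live definitions
= 78 - 48 = 30

30


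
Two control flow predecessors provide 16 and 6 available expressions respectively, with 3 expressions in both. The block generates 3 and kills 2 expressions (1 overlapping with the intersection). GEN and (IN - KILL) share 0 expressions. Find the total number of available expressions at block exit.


IN = intersection of predecessors = 3
IN - KILL = 3 - 1 = 2
|OUT| = |GEN| + |IN - KILL| - |GEN ∩ (IN - KILL)| = 3 + 2 - 0 = 5

5


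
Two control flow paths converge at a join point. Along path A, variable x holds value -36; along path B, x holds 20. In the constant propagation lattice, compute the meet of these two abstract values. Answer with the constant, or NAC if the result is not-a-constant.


Meet operation: if both paths give the same constant, result is that constant; if they differ, result is NAC (not-a-constant).
Path A: -36, Path B: 20 -> differ
Result: not-a-constant -> NAC

NAC


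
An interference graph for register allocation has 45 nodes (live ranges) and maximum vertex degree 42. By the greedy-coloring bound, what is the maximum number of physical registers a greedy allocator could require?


Greedy coloring never needs more than (max_degree + 1) colors: when coloring a vertex, at most max_degree neighbors are already colored.
Upper bound = 42 + 1 = 43

43


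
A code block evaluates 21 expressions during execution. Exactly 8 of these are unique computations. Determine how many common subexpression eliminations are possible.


CSE count = total expressions - unique expressions
= 21 - 8 = 13

13


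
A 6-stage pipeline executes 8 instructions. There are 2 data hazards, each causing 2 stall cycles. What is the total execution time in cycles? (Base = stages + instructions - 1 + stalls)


Base cycles = 6 + 8 - 1 = 13
Total stalls = 2 * 2 = 4
Total = 13 + 4 = 17

17


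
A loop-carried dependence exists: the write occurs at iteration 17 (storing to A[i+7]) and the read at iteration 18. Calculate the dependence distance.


Distance = read iteration - write iteration
= 18 - 17 = 1

1


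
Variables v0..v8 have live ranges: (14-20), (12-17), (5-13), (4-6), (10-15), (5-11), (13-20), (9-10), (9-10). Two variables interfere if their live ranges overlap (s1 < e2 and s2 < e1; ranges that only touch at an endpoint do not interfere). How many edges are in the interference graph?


Check all pairs for overlapping intervals.
Two intervals (s1,e1) and (s2,e2) overlap if s1 < e2 and s2 < e1.
v0 (14-20) vs v1..v8: overlaps v1, v4, v6 -> 3
v1 (12-17) vs v2..v8: overlaps v2, v4, v6 -> 3
v2 (5-13) vs v3..v8: overlaps v3, v4, v5, v7, v8 -> 5
v3 (4-6) vs v4..v8: overlaps v5 -> 1
v4 (10-15) vs v5..v8: overlaps v5, v6 -> 2
v5 (5-11) vs v6..v8: overlaps v7, v8 -> 2
v6 (13-20) vs v7..v8: overlaps none -> 0
v7 (9-10) vs v8: overlaps v8 -> 1
Total overlapping pairs = 3 + 3 + 5 + 1 + 2 + 2 + 0 + 1 = 17

17


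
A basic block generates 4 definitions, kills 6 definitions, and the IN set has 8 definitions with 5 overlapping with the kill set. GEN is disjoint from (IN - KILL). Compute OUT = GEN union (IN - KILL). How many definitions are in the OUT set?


IN - KILL: 8 - 5 = 3 surviving definitions
OUT = GEN + surviving = 4 + 3 = 7

7


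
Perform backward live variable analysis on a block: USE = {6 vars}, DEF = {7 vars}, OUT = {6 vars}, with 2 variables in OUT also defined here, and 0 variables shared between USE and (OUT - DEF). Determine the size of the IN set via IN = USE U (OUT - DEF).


OUT - DEF: 6 - 2 = 4
|IN| = |USE| + |OUT - DEF| - |USE ∩ (OUT - DEF)| = 6 + 4 - 0 = 10

10


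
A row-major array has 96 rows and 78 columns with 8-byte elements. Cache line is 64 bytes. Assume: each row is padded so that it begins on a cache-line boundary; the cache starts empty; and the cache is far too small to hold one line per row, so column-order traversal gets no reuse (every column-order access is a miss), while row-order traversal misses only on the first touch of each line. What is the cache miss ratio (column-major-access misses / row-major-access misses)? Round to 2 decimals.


Each row occupies 78 * 8 = 624 bytes and starts on a line boundary, so it spans ceil(624 / 64) = 10 cache lines.
Row-major traversal misses (one per line touched): 96 * ceil(78 * 8 / 64) = 960
Column-major traversal misses (no reuse, every access misses): 96 * 78 = 7488
Ratio = 7488 / 960 = 7.8

7.8


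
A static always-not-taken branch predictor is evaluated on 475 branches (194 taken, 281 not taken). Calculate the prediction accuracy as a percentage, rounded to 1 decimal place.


Predictor: always-not-taken
Correct predictions = 281
Accuracy = 281 / 475 * 100 = 59.2%

59.2


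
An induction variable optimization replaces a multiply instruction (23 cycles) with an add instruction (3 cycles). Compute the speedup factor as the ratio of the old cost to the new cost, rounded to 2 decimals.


Ratio = mult_cost / add_cost = 23 / 3 = 7.67

7.67


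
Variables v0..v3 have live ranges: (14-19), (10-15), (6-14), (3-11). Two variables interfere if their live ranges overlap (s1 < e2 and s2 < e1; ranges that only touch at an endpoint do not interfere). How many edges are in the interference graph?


Check all pairs for overlapping intervals.
Two intervals (s1,e1) and (s2,e2) overlap if s1 < e2 and s2 < e1.
v0 (14-19) vs v1..v3: overlaps v1 -> 1
v1 (10-15) vs v2..v3: overlaps v2, v3 -> 2
v2 (6-14) vs v3: overlaps v3 -> 1
Total overlapping pairs = 1 + 2 + 1 = 4

4


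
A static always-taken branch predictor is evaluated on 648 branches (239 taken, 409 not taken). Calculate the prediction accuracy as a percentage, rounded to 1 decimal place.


Predictor: always-taken
Correct predictions = 239
Accuracy = 239 / 648 * 100 = 36.9%

36.9


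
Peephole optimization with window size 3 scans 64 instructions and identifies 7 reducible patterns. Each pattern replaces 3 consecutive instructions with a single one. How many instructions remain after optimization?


Each match removes 2 instructions.
Total removed = 7 * 2 = 14
Remaining = 64 - 14 = 50

50


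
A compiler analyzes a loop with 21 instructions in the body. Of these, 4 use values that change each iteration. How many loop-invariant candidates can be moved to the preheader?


Invariant candidates = total - loop-dependent
= 21 - 4 = 17

17


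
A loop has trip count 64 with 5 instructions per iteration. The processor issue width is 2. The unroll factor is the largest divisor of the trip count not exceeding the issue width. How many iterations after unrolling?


Largest divisor of 64 <= 2 is 2
New iterations = 64 / 2 = 32

32


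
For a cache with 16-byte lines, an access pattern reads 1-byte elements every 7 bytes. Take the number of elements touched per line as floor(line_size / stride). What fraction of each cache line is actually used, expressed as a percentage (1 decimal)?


Elements per cache line = floor(16 / 7) = 2
Bytes used = 2 * 1 = 2
Utilization = 2 / 16 * 100 = 12.5%

12.5


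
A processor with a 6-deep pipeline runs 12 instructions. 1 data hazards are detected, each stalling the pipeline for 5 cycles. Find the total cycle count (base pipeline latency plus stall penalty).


Base cycles = 6 + 12 - 1 = 17
Total stalls = 1 * 5 = 5
Total = 17 + 5 = 22

22


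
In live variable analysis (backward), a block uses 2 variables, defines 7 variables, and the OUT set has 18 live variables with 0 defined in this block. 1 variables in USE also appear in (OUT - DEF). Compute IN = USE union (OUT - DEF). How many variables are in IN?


OUT - DEF: 18 - 0 = 18
|IN| = |USE| + |OUT - DEF| - |USE ∩ (OUT - DEF)| = 2 + 18 - 1 = 19

19


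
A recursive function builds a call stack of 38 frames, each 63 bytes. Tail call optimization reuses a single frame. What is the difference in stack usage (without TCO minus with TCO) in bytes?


Without TCO: 38 * 63 = 2394 bytes
With TCO: reuse 1 frame = 63 bytes
Savings = 2394 - 63 = 2331

2331


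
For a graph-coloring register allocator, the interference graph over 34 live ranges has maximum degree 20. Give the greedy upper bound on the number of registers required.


Greedy coloring never needs more than (max_degree + 1) colors: when coloring a vertex, at most max_degree neighbors are already colored.
Upper bound = 20 + 1 = 21

21


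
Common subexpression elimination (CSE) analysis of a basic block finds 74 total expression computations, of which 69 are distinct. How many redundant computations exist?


CSE count = total expressions - unique expressions
= 74 - 69 = 5

5


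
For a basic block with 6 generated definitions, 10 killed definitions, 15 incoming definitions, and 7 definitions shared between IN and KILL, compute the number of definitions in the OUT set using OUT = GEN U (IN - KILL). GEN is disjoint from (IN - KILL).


IN - KILL: 15 - 7 = 8 surviving definitions
OUT = GEN + surviving = 6 + 8 = 14

14


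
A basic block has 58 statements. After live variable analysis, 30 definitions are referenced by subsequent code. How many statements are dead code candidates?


Dead code = total statements - live definitions
= 58 - 30 = 28

28


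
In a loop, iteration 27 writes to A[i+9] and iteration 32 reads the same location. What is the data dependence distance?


Distance = read iteration - write iteration
= 32 - 27 = 5

5


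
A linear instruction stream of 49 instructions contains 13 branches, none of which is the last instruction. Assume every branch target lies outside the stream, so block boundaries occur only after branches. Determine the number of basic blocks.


With no in-sequence branch targets, the leaders are the first instruction plus the instruction after each branch.
Number of basic blocks = branches + 1
= 13 + 1 = 14

14


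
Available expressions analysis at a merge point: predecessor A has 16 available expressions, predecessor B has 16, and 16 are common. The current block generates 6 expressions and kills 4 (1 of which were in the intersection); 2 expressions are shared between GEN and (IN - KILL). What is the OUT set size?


IN = intersection of predecessors = 16
IN - KILL = 16 - 1 = 15
|OUT| = |GEN| + |IN - KILL| - |GEN ∩ (IN - KILL)| = 6 + 15 - 2 = 19

19


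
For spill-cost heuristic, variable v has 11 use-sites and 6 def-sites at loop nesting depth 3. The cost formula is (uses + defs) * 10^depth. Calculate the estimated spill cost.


uses + defs = 11 + 6 = 17
10^3 = 1000
Spill cost = 17 * 1000 = 17000

17000


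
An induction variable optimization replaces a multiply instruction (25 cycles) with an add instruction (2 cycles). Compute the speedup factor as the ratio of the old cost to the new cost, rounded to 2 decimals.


Ratio = mult_cost / add_cost = 25 / 2 = 12.5

12.5


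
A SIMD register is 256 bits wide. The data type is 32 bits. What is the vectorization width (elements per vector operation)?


Width = SIMD bits / data type bits
= 256 / 32 = 8

8


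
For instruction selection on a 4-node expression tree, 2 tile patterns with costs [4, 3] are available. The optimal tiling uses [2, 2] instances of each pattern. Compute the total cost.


Total cost = sum(count_i * cost_i)
= 2*4 + 2*3
= 14

14


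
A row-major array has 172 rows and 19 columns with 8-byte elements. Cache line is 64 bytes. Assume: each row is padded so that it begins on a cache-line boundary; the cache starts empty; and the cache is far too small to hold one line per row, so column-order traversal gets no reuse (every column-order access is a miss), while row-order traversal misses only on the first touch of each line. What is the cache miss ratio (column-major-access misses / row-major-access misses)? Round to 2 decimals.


Each row occupies 19 * 8 = 152 bytes and starts on a line boundary, so it spans ceil(152 / 64) = 3 cache lines.
Row-major traversal misses (one per line touched): 172 * ceil(19 * 8 / 64) = 516
Column-major traversal misses (no reuse, every access misses): 172 * 19 = 3268
Ratio = 3268 / 516 = 6.33

6.33


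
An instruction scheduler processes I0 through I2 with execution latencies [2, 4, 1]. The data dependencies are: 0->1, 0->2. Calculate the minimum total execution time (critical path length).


Compute longest path through dependency graph: dist(Ik) = max over predecessors of dist + latency(Ik).
dist(I0) = latency 2 = 2
dist(I1) = dist(I0) + 4 = 2 + 4 = 6
dist(I2) = dist(I0) + 1 = 2 + 1 = 3
Critical path = max dist = 6

6


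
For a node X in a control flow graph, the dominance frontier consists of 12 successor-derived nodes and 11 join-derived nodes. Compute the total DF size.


DF(X) = direct successor contributions + join point contributions
= 12 + 11 = 23

23


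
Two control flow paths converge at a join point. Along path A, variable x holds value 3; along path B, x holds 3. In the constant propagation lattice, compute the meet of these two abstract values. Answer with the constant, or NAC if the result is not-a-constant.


Meet operation: if both paths give the same constant, result is that constant; if they differ, result is NAC (not-a-constant).
Path A: 3, Path B: 3 -> equal
Result: constant -> 3

3


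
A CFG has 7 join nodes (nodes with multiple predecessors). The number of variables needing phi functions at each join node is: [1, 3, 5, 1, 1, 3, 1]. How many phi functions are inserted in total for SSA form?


Total phi functions = sum of phi functions at each join node
= 1 + 3 + 5 + 1 + 1 + 3 + 1 = 15

15


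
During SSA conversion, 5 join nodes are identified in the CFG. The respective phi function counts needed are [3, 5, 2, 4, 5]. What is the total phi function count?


Total phi functions = sum of phi functions at each join node
= 3 + 5 + 2 + 4 + 5 = 19

19


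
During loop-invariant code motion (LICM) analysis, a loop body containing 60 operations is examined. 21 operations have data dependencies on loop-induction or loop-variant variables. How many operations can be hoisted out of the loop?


Invariant candidates = total - loop-dependent
= 60 - 21 = 39

39


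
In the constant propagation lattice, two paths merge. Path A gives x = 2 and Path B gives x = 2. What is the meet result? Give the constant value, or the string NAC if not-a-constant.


Meet operation: if both paths give the same constant, result is that constant; if they differ, result is NAC (not-a-constant).
Path A: 2, Path B: 2 -> equal
Result: constant -> 2

2


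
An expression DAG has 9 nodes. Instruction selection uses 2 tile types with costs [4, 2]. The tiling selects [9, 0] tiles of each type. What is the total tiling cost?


Total cost = sum(count_i * cost_i)
= 9*4 + 0*2
= 36

36


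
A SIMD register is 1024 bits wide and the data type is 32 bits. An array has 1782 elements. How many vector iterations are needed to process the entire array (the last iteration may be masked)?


Width = 1024 / 32 = 32 elements per vector op
Iterations = ceil(1782 / 32) = 56

56


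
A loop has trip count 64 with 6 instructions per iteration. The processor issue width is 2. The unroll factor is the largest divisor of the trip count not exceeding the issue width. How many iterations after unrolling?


Largest divisor of 64 <= 2 is 2
New iterations = 64 / 2 = 32

32


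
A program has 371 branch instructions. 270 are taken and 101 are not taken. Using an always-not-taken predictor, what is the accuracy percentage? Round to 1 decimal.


Predictor: always-not-taken
Correct predictions = 101
Accuracy = 101 / 371 * 100 = 27.2%

27.2


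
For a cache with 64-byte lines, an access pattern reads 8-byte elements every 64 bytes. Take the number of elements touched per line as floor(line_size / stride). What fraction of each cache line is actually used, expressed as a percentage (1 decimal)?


Elements per cache line = floor(64 / 64) = 1
Bytes used = 1 * 8 = 8
Utilization = 8 / 64 * 100 = 12.5%

12.5


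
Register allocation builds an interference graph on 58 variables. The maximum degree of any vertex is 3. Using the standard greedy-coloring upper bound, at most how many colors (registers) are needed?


Greedy coloring never needs more than (max_degree + 1) colors: when coloring a vertex, at most max_degree neighbors are already colored.
Upper bound = 3 + 1 = 4

4


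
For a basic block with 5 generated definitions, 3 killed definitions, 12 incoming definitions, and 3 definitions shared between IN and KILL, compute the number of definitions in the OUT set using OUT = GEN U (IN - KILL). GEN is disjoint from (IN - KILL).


IN - KILL: 12 - 3 = 9 surviving definitions
OUT = GEN + surviving = 5 + 9 = 14

14


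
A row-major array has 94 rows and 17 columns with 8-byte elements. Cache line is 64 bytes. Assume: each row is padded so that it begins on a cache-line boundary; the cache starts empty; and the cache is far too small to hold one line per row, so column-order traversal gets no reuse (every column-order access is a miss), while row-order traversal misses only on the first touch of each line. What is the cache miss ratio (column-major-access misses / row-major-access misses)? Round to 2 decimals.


Each row occupies 17 * 8 = 136 bytes and starts on a line boundary, so it spans ceil(136 / 64) = 3 cache lines.
Row-major traversal misses (one per line touched): 94 * ceil(17 * 8 / 64) = 282
Column-major traversal misses (no reuse, every access misses): 94 * 17 = 1598
Ratio = 1598 / 282 = 5.67

5.67


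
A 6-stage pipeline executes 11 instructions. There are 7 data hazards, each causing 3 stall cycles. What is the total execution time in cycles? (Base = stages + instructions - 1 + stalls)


Base cycles = 6 + 11 - 1 = 16
Total stalls = 7 * 3 = 21
Total = 16 + 21 = 37

37


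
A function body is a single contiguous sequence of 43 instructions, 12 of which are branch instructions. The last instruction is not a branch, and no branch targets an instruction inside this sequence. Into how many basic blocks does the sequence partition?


With no in-sequence branch targets, the leaders are the first instruction plus the instruction after each branch.
Number of basic blocks = branches + 1
= 12 + 1 = 13

13


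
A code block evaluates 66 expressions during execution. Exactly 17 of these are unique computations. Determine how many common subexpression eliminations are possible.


CSE count = total expressions - unique expressions
= 66 - 17 = 49

49


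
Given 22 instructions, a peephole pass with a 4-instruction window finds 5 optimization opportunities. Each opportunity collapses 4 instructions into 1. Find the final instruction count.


Each match removes 3 instructions.
Total removed = 5 * 3 = 15
Remaining = 22 - 15 = 7

7


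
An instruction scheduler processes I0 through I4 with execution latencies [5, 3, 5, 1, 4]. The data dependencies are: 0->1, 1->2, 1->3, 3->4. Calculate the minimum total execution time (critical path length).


Compute longest path through dependency graph: dist(Ik) = max over predecessors of dist + latency(Ik).
dist(I0) = latency 5 = 5
dist(I1) = dist(I0) + 3 = 5 + 3 = 8
dist(I2) = dist(I1) + 5 = 8 + 5 = 13
dist(I3) = dist(I1) + 1 = 8 + 1 = 9
dist(I4) = dist(I3) + 4 = 9 + 4 = 13
Critical path = max dist = 13

13


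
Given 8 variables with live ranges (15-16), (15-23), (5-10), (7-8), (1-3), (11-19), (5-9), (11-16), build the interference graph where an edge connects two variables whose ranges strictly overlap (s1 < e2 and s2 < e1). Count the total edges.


Check all pairs for overlapping intervals.
Two intervals (s1,e1) and (s2,e2) overlap if s1 < e2 and s2 < e1.
v0 (15-16) vs v1..v7: overlaps v1, v5, v7 -> 3
v1 (15-23) vs v2..v7: overlaps v5, v7 -> 2
v2 (5-10) vs v3..v7: overlaps v3, v6 -> 2
v3 (7-8) vs v4..v7: overlaps v6 -> 1
v4 (1-3) vs v5..v7: overlaps none -> 0
v5 (11-19) vs v6..v7: overlaps v7 -> 1
v6 (5-9) vs v7: overlaps none -> 0
Total overlapping pairs = 3 + 2 + 2 + 1 + 0 + 1 + 0 = 9

9


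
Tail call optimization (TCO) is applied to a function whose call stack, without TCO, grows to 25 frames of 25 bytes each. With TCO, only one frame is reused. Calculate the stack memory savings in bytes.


Without TCO: 25 * 25 = 625 bytes
With TCO: reuse 1 frame = 25 bytes
Savings = 625 - 25 = 600

600


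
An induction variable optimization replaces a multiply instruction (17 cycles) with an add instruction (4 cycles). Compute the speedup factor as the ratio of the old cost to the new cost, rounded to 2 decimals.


Ratio = mult_cost / add_cost = 17 / 4 = 4.25

4.25
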